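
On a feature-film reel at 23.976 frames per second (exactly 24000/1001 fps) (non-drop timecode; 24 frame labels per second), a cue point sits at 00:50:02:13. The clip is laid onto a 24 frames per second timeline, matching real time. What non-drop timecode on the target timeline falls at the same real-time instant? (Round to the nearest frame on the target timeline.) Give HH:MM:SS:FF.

00:50:05:13

Source frame index: (0×3600 + 50×60 + 2) × 24 + 13 = 72061.
Real time: 72061 / (24000/1001) = 72133061/24000 s.
Target frame: (72133061/24000) × (24) = 72133061/1000 ≈ 72133.061 → 72133.
At 24 labels/s: frame 72133 → 00:50:05:13.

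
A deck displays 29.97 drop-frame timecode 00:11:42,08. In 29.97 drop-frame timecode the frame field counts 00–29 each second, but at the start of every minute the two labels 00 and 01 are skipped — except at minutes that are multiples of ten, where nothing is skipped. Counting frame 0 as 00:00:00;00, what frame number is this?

As if non-drop at 30 labels/s: (0 × 3600 + 11 × 60 + 42) × 30 + 8 = 21068.
Minute boundaries passed: 11; those not divisible by 10: 11 − 1 = 10; dropped labels = 2 × 10 = 20.
Actual frame index = 21068 − 20 = 21048.

21048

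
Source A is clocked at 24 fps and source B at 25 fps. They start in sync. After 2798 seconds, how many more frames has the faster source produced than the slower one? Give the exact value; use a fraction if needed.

2798 frames

A emits 24 × 2798 = 67152 frames; B emits 25 × 2798 = 69950.
Difference = 2798 frames; B is ahead of A.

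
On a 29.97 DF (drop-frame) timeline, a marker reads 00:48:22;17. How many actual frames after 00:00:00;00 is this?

86989

As if non-drop at 30 labels/s: (0 × 3600 + 48 × 60 + 22) × 30 + 17 = 87077.
Minute boundaries passed: 48; those not divisible by 10: 48 − 4 = 44; dropped labels = 2 × 44 = 88.
Actual frame index = 87077 − 88 = 86989.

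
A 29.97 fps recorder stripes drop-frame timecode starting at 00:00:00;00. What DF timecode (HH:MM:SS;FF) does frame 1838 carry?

Ten DF minutes hold 17982 frames, so frame 1838 lies in block 0 (frames 0–17981) with 1838 frames into that block.
The block's first minute is 1800 frames and the rest 1798 each; 1838 frames reaches minute 1, so 0 × 18 + 1 × 2 = 2 labels have been skipped so far.
Adding those back, label number 1838 + 2 = 1840 at 30 labels/s is 61 s + 10 f = 0 h 1 min 1 s frame 10, i.e. 00:01:01;10.

00:01:01;10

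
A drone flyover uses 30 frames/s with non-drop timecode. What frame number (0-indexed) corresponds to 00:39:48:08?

frame 71648

Total seconds to the label: (0 × 3600 + 39 × 60 + 48) = 2388.
Frame index = 2388 × 30 + 8 = 71648.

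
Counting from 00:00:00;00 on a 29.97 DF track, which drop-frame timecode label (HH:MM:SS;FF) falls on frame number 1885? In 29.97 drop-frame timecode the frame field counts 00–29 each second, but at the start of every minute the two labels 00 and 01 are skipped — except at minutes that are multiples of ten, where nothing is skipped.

00:01:02;27

Each 10-minute DF block holds 10 × 60 × 30 − 9 × 2 = 17982 frames. 1885 ÷ 17982 → 0 full blocks, remainder 1885.
Within the partial block the first minute is 1800 frames and each further minute 1798, so 1 further minute boundary passed. Total skipped labels = 18 × 0 + 2 × 1 = 2.
Non-drop label index = 1885 + 2 = 1887; at 30 labels/s that is 00:01:02:27, i.e. DF 00:01:02;27.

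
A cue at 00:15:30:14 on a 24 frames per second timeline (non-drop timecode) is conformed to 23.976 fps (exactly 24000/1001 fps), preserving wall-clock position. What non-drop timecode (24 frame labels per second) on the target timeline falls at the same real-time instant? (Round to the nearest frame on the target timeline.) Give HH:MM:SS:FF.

00:15:29:16

Source frame index: (0×3600 + 15×60 + 30) × 24 + 14 = 22334.
Real time: 22334 / (24) = 11167/12 s.
Target frame: (11167/12) × (24000/1001) = 1718000/77 ≈ 22311.688 → 22312.
At 24 labels/s: frame 22312 → 00:15:29:16.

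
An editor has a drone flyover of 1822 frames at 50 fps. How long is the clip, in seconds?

36.44 seconds

Running time = 1822 / (50) = 36.44 s.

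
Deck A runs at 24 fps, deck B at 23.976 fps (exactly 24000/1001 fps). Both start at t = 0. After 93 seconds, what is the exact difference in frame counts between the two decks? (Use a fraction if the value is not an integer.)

2232/1001 frames

A emits 24 × 93 = 2232 frames; B emits 24000/1001 × 93 = 2232000/1001.
Difference = 2232/1001 frames (≈ 2.2298); B is behind A.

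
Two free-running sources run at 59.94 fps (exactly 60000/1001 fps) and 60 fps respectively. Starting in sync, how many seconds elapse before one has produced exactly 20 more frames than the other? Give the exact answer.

The gap grows by |60 − 60000/1001| = 60/1001 frames per second.
Time for a 20-frame gap: 20 ÷ (60/1001) = 1001/3 s.

1001/3 seconds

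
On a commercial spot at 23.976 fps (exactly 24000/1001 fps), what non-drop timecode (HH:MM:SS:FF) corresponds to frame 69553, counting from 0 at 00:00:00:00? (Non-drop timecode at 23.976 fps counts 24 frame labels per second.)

00:48:18:01

69553 ÷ 24 = 2898 full seconds, remainder 1 frame.
2898 s = 0 h 48 min 18 s.
Timecode: 00:48:18:01.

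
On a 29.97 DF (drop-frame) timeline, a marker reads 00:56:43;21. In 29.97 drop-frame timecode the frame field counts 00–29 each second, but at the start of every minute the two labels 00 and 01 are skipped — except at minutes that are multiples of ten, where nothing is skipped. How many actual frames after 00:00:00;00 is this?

102009

Complete 10-minute blocks: 5, each 17982 frames → 89910.
Remaining 6 whole minutes in the current block: 1800 + 5 × 1798 = 10790 frames.
Within the current minute: 43 × 30 + 21 − 2 = 1309 (labels ;00/;01 skipped at this minute). Total = 89910 + 10790 + 1309 = 102009.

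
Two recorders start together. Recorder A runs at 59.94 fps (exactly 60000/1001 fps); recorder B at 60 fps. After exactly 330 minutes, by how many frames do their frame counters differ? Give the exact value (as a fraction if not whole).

108000/91 frames

330 min = 19800 s.
A emits 60000/1001 × 19800 = 108000000/91 frames; B emits 60 × 19800 = 1188000.
Difference = 108000/91 frames (≈ 1186.8132); B is ahead of A.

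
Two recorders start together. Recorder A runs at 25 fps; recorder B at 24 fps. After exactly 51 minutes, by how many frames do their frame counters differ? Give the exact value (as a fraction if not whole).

51 min = 3060 s.
A emits 25 × 3060 = 76500 frames; B emits 24 × 3060 = 73440.
Difference = 3060 frames; B is behind A.

3060 frames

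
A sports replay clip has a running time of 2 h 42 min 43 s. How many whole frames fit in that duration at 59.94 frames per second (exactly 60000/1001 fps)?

2 h 42 min 43 s = 9763 s.
Frames = 9763 × 60000/1001 = 45060000/77 ≈ 585194.8052.
Complete frames: 585194.

585194 frames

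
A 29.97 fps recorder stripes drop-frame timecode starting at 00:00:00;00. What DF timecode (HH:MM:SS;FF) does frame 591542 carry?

Ten DF minutes hold 17982 frames, so frame 591542 lies in block 32 (frames 575424–593405) with 16118 frames into that block.
The block's first minute is 1800 frames and the rest 1798 each; 16118 frames reaches minute 8, so 32 × 18 + 8 × 2 = 592 labels have been skipped so far.
Adding those back, label number 591542 + 592 = 592134 at 30 labels/s is 19737 s + 24 f = 5 h 28 min 57 s frame 24, i.e. 05:28:57;24.

05:28:57;24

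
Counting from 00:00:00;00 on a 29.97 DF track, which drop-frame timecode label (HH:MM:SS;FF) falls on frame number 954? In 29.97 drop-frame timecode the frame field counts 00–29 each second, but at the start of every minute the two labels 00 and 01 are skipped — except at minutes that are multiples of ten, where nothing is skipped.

00:00:31;24

Each 10-minute DF block holds 10 × 60 × 30 − 9 × 2 = 17982 frames. 954 ÷ 17982 → 0 full blocks, remainder 954.
Within the partial block the first minute is 1800 frames and each further minute 1798, so 0 further minute boundaries passed. Total skipped labels = 18 × 0 + 2 × 0 = 0.
Non-drop label index = 954 + 0 = 954; at 30 labels/s that is 00:00:31:24, i.e. DF 00:00:31;24.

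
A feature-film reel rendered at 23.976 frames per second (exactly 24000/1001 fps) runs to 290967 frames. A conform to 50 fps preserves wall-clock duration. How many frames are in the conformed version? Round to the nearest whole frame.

Frames at target rate = 290967 × (50) / (24000/1001) = 97085989/160 ≈ 606787.431.
Nearest whole frame: 606787.

606787 frames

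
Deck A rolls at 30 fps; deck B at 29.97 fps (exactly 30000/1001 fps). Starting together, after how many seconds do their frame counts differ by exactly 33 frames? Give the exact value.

The gap grows by |30000/1001 − 30| = 30/1001 frames per second.
Time for a 33-frame gap: 33 ÷ (30/1001) = 1101.1 s.

1101.1 seconds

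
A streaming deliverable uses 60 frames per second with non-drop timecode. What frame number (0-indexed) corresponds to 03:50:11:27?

828687

Total seconds to the label: (3 × 3600 + 50 × 60 + 11) = 13811.
Frame index = 13811 × 60 + 27 = 828687.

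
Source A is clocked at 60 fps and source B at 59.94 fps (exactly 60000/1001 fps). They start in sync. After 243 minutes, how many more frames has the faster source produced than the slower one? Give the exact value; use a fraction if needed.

874800/1001 frames

243 min = 14580 s.
A emits 60 × 14580 = 874800 frames; B emits 60000/1001 × 14580 = 874800000/1001.
Difference = 874800/1001 frames (≈ 873.9261); B is behind A.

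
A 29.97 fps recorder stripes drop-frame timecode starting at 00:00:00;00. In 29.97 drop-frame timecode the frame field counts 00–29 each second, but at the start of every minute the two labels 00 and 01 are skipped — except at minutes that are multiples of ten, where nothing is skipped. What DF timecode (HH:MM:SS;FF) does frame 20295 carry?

00:11:17;05

Ten DF minutes hold 17982 frames, so frame 20295 lies in block 1 (frames 17982–35963) with 2313 frames into that block.
The block's first minute is 1800 frames and the rest 1798 each; 2313 frames reaches minute 1, so 1 × 18 + 1 × 2 = 20 labels have been skipped so far.
Adding those back, label number 20295 + 20 = 20315 at 30 labels/s is 677 s + 5 f = 0 h 11 min 17 s frame 5, i.e. 00:11:17;05.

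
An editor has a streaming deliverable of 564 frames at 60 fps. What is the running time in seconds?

9.4 seconds

Running time = 564 / (60) = 9.4 s.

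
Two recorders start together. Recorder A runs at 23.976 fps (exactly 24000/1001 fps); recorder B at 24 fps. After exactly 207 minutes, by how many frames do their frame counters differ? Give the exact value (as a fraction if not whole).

298080/1001 frames

207 min = 12420 s.
A emits 24000/1001 × 12420 = 298080000/1001 frames; B emits 24 × 12420 = 298080.
Difference = 298080/1001 frames (≈ 297.7822); B is ahead of A.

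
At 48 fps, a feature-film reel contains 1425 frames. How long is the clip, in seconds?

Running time = 1425 / (48) = 29.6875 s.

29.6875 seconds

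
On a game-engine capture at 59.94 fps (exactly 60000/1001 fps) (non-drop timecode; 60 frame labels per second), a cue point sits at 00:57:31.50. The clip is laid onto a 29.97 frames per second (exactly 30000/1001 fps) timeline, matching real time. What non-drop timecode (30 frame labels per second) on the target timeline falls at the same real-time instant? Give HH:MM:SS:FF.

00:57:31:25

Source frame index: (0×3600 + 57×60 + 31) × 60 + 50 = 207110.
Real time: 207110 / (60000/1001) = 20731711/6000 s.
Target frame: (20731711/6000) × (30000/1001) = 103555.
At 30 labels/s: frame 103555 → 00:57:31:25.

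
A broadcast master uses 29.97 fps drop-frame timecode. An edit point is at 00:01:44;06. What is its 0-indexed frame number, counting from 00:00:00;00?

As if non-drop at 30 labels/s: (0 × 3600 + 1 × 60 + 44) × 30 + 6 = 3126.
Minute boundaries passed: 1; those not divisible by 10: 1 − 0 = 1; dropped labels = 2 × 1 = 2.
Actual frame index = 3126 − 2 = 3124.

3124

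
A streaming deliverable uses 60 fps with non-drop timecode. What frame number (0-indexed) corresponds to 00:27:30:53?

Total seconds to the label: (0 × 3600 + 27 × 60 + 30) = 1650.
Frame index = 1650 × 60 + 53 = 99053.

99053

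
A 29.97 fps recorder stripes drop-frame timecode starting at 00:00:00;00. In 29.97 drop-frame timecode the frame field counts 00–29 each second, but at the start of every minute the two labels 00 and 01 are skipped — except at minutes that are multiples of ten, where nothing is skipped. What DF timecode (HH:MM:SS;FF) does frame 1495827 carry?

13:51:50;23

Ten DF minutes hold 17982 frames, so frame 1495827 lies in block 83 (frames 1492506–1510487) with 3321 frames into that block.
The block's first minute is 1800 frames and the rest 1798 each; 3321 frames reaches minute 1, so 83 × 18 + 1 × 2 = 1496 labels have been skipped so far.
Adding those back, label number 1495827 + 1496 = 1497323 at 30 labels/s is 49910 s + 23 f = 13 h 51 min 50 s frame 23, i.e. 13:51:50;23.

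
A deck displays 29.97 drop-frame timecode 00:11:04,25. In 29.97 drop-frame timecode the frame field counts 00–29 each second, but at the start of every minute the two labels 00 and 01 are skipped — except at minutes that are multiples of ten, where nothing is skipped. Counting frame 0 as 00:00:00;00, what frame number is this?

19925

As if non-drop at 30 labels/s: (0 × 3600 + 11 × 60 + 4) × 30 + 25 = 19945.
Minute boundaries passed: 11; those not divisible by 10: 11 − 1 = 10; dropped labels = 2 × 10 = 20.
Actual frame index = 19945 − 20 = 19925.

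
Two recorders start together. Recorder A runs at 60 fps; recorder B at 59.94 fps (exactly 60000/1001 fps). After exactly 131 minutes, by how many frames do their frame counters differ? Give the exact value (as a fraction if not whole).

131 min = 7860 s.
A emits 60 × 7860 = 471600 frames; B emits 60000/1001 × 7860 = 471600000/1001.
Difference = 471600/1001 frames (≈ 471.1289); B is behind A.

471600/1001 frames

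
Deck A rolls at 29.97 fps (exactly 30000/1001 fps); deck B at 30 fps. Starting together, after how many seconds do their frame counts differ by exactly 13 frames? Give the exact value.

The gap grows by |30 − 30000/1001| = 30/1001 frames per second.
Time for a 13-frame gap: 13 ÷ (30/1001) = 13013/30 s.

13013/30 seconds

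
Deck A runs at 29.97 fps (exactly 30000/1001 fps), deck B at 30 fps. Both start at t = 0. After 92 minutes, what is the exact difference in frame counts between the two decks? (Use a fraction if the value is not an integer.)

165600/1001 frames

92 min = 5520 s.
A emits 30000/1001 × 5520 = 165600000/1001 frames; B emits 30 × 5520 = 165600.
Difference = 165600/1001 frames (≈ 165.4346); B is ahead of A.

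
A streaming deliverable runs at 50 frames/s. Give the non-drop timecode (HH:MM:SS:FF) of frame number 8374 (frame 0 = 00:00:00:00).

00:02:47:24

8374 ÷ 50 = 167 full seconds, remainder 24 frames.
167 s = 0 h 2 min 47 s.
Timecode: 00:02:47:24.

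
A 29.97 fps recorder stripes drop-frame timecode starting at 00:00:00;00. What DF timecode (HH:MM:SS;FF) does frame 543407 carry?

Ten DF minutes hold 17982 frames, so frame 543407 lies in block 30 (frames 539460–557441) with 3947 frames into that block.
The block's first minute is 1800 frames and the rest 1798 each; 3947 frames reaches minute 2, so 30 × 18 + 2 × 2 = 544 labels have been skipped so far.
Adding those back, label number 543407 + 544 = 543951 at 30 labels/s is 18131 s + 21 f = 5 h 2 min 11 s frame 21, i.e. 05:02:11;21.

05:02:11;21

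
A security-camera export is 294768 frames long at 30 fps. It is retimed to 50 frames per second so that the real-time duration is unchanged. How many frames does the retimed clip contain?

491280 frames

Target frames = source frames × (target rate / source rate) = 294768 × (50)/(30) = 294768 × 5/3 = 491280.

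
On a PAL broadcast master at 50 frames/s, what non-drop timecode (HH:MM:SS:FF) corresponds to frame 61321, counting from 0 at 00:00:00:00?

00:20:26:21

61321 ÷ 50 = 1226 full seconds, remainder 21 frames.
1226 s = 0 h 20 min 26 s.
Timecode: 00:20:26:21.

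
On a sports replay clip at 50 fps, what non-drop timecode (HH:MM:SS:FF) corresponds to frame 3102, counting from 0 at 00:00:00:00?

00:01:02:02

3102 ÷ 50 = 62 full seconds, remainder 2 frames.
62 s = 0 h 1 min 2 s.
Timecode: 00:01:02:02.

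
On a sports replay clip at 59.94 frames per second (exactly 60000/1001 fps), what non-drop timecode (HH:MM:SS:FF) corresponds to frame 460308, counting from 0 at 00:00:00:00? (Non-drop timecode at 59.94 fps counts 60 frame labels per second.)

02:07:51:48

460308 ÷ 60 = 7671 full seconds, remainder 48 frames.
7671 s = 2 h 7 min 51 s.
Timecode: 02:07:51:48.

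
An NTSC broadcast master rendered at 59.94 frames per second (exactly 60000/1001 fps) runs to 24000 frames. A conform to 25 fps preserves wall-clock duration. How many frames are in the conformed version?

Target frames = source frames × (target rate / source rate) = 24000 × (25)/(60000/1001) = 24000 × 1001/2400 = 10010.

10010 frames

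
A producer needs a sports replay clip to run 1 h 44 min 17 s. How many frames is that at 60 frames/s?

1 h 44 min 17 s = 6257 s.
Frames = 6257 × 60 = 375420.

375420 frames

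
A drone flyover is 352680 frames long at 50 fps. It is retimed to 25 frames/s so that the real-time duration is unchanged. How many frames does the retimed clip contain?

176340 frames

Target frames = source frames × (target rate / source rate) = 352680 × (25)/(50) = 352680 × 1/2 = 176340.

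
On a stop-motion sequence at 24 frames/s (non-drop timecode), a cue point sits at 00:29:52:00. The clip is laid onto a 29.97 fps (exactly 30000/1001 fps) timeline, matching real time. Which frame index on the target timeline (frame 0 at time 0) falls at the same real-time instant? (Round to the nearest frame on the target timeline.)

Source frame index: (0×3600 + 29×60 + 52) × 24 + 0 = 43008.
Real time: 43008 / (24) = 1792 s.
Target frame: (1792) × (30000/1001) = 7680000/143 ≈ 53706.294 → 53706.

frame 53706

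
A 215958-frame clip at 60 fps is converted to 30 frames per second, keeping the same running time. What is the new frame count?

107979 frames

Target frames = source frames × (target rate / source rate) = 215958 × (30)/(60) = 215958 × 1/2 = 107979.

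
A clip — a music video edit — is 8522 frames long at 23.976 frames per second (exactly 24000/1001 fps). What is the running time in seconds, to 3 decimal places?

Running time = 8522 × 1001/24000 = 4265261/12000 s ≈ 355.438 s.

355.438 seconds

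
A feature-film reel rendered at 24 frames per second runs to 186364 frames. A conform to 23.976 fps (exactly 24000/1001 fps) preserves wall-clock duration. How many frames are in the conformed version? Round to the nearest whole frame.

186178 frames

Frames at target rate = 186364 × (24000/1001) / (24) = 186364000/1001 ≈ 186177.822.
Nearest whole frame: 186178.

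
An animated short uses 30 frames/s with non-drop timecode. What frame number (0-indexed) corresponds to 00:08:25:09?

Total seconds to the label: (0 × 3600 + 8 × 60 + 25) = 505.
Frame index = 505 × 30 + 9 = 15159.

15159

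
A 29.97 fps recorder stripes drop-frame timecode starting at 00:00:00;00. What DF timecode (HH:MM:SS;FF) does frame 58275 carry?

00:32:24;13

Ten DF minutes hold 17982 frames, so frame 58275 lies in block 3 (frames 53946–71927) with 4329 frames into that block.
The block's first minute is 1800 frames and the rest 1798 each; 4329 frames reaches minute 2, so 3 × 18 + 2 × 2 = 58 labels have been skipped so far.
Adding those back, label number 58275 + 58 = 58333 at 30 labels/s is 1944 s + 13 f = 0 h 32 min 24 s frame 13, i.e. 00:32:24;13.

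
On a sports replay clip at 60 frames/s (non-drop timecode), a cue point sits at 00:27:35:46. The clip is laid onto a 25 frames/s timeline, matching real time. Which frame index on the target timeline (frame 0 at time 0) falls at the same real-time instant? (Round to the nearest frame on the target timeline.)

Source frame index: (0×3600 + 27×60 + 35) × 60 + 46 = 99346.
Real time: 99346 / (60) = 49673/30 s.
Target frame: (49673/30) × (25) = 248365/6 ≈ 41394.167 → 41394.

frame 41394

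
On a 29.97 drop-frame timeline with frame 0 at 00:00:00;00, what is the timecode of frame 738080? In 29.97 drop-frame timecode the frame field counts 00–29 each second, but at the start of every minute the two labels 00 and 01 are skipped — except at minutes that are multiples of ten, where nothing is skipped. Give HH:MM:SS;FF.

Ten DF minutes hold 17982 frames, so frame 738080 lies in block 41 (frames 737262–755243) with 818 frames into that block.
The block's first minute is 1800 frames and the rest 1798 each; 818 frames reaches minute 0, so 41 × 18 + 0 × 2 = 738 labels have been skipped so far.
Adding those back, label number 738080 + 738 = 738818 at 30 labels/s is 24627 s + 8 f = 6 h 50 min 27 s frame 8, i.e. 06:50:27;08.

06:50:27;08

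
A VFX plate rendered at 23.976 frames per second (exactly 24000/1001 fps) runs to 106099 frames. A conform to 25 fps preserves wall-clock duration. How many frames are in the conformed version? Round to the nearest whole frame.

110630 frames

Frames at target rate = 106099 × (25) / (24000/1001) = 106205099/960 ≈ 110630.311.
Nearest whole frame: 110630.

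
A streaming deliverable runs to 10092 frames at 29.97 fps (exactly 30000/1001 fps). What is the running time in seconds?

336.7364 seconds

Running time = 10092 / (30000/1001) = 336.7364 s.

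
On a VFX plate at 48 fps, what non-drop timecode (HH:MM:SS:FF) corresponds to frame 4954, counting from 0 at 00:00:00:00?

00:01:43:10

4954 ÷ 48 = 103 full seconds, remainder 10 frames.
103 s = 0 h 1 min 43 s.
Timecode: 00:01:43:10.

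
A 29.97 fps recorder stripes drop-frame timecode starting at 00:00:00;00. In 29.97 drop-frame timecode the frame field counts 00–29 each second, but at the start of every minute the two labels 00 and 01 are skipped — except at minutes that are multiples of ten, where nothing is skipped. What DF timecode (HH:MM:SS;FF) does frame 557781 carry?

05:10:11;09

Each 10-minute DF block holds 10 × 60 × 30 − 9 × 2 = 17982 frames. 557781 ÷ 17982 → 31 full blocks, remainder 339.
Within the partial block the first minute is 1800 frames and each further minute 1798, so 0 further minute boundaries passed. Total skipped labels = 18 × 31 + 2 × 0 = 558.
Non-drop label index = 557781 + 558 = 558339; at 30 labels/s that is 05:10:11:09, i.e. DF 05:10:11;09.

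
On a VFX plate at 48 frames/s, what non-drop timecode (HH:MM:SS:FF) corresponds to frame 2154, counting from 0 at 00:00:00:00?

2154 ÷ 48 = 44 full seconds, remainder 42 frames.
44 s = 0 h 0 min 44 s.
Timecode: 00:00:44:42.

00:00:44:42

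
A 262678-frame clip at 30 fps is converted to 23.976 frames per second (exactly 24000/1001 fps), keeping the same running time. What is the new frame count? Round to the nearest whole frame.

209932 frames

Frames at target rate = 262678 × (24000/1001) / (30) = 16164800/77 ≈ 209932.468.
Nearest whole frame: 209932.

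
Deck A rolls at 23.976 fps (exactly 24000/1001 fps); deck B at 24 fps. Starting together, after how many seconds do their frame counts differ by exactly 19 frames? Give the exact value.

19019/24 seconds

The gap grows by |24 − 24000/1001| = 24/1001 frames per second.
Time for a 19-frame gap: 19 ÷ (24/1001) = 19019/24 s.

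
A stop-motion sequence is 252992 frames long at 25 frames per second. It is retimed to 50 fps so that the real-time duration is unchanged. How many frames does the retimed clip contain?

Frames at target rate = 252992 × (50) / (25) = 505984.

505984 frames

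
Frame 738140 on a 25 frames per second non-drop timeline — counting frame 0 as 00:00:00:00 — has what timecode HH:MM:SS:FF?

08:12:05:15

738140 ÷ 25 = 29525 full seconds, remainder 15 frames.
29525 s = 8 h 12 min 5 s.
Timecode: 08:12:05:15.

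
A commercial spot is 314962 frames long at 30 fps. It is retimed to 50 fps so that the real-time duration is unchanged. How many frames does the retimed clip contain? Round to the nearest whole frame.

Frames at target rate = 314962 × (50) / (30) = 1574810/3 ≈ 524936.667.
Nearest whole frame: 524937.

524937 frames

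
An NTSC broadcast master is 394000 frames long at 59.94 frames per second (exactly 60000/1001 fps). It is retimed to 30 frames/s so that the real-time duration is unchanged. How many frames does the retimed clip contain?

197197 frames

Target frames = source frames × (target rate / source rate) = 394000 × (30)/(60000/1001) = 394000 × 1001/2000 = 197197.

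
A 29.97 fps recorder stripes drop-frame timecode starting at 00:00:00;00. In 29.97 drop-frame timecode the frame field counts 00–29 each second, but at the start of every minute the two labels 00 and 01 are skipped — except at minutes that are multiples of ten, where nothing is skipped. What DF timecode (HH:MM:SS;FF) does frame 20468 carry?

00:11:22;28

Each 10-minute DF block holds 10 × 60 × 30 − 9 × 2 = 17982 frames. 20468 ÷ 17982 → 1 full block, remainder 2486.
Within the partial block the first minute is 1800 frames and each further minute 1798, so 1 further minute boundary passed. Total skipped labels = 18 × 1 + 2 × 1 = 20.
Non-drop label index = 20468 + 20 = 20488; at 30 labels/s that is 00:11:22:28, i.e. DF 00:11:22;28.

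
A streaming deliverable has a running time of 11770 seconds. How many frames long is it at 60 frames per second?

706200 frames

Frames = 11770 × 60 = 706200.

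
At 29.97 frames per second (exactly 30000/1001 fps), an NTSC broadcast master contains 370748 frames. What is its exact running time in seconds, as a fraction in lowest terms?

Running time = 370748 ÷ (30000/1001) = 370748 × 1001/30000 = 92779687/7500 s.

92779687/7500 seconds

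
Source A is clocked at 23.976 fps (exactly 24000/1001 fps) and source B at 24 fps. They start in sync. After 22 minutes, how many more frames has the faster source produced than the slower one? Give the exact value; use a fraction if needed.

2880/91 frames

22 min = 1320 s.
A emits 24000/1001 × 1320 = 2880000/91 frames; B emits 24 × 1320 = 31680.
Difference = 2880/91 frames (≈ 31.6484); B is ahead of A.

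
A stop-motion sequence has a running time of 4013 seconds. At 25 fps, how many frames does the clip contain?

Frames = 4013 × 25 = 100325.

100325 frames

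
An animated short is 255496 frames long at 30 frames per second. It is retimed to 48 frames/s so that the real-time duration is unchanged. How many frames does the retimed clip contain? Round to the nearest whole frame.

Frames at target rate = 255496 × (48) / (30) = 2043968/5 ≈ 408793.600.
Nearest whole frame: 408794.

408794 frames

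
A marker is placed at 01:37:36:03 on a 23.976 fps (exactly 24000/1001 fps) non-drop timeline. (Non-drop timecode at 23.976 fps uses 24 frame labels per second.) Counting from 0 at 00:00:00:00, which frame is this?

frame 140547

Total seconds to the label: (1 × 3600 + 37 × 60 + 36) = 5856.
Frame index = 5856 × 24 + 3 = 140547.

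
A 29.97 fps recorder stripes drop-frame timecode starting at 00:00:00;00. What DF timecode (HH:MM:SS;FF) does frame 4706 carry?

00:02:37;00

Each 10-minute DF block holds 10 × 60 × 30 − 9 × 2 = 17982 frames. 4706 ÷ 17982 → 0 full blocks, remainder 4706.
Within the partial block the first minute is 1800 frames and each further minute 1798, so 2 further minute boundaries passed. Total skipped labels = 18 × 0 + 2 × 2 = 4.
Non-drop label index = 4706 + 4 = 4710; at 30 labels/s that is 00:02:37:00, i.e. DF 00:02:37;00.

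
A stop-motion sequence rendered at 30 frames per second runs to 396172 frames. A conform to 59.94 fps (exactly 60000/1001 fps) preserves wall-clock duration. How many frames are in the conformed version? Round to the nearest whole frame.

791552 frames

Frames at target rate = 396172 × (60000/1001) / (30) = 113192000/143 ≈ 791552.448.
Nearest whole frame: 791552.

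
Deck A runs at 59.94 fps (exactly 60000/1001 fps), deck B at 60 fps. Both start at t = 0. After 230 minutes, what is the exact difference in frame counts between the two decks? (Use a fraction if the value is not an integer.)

230 min = 13800 s.
A emits 60000/1001 × 13800 = 828000000/1001 frames; B emits 60 × 13800 = 828000.
Difference = 828000/1001 frames (≈ 827.1728); B is ahead of A.

828000/1001 frames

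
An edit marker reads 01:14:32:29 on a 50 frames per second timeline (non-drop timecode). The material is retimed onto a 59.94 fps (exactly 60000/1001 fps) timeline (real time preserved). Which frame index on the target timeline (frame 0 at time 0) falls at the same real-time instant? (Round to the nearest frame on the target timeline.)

frame 268087

Source frame index: (1×3600 + 14×60 + 32) × 50 + 29 = 223629.
Real time: 223629 / (50) = 223629/50 s.
Target frame: (223629/50) × (60000/1001) = 38336400/143 ≈ 268086.713 → 268087.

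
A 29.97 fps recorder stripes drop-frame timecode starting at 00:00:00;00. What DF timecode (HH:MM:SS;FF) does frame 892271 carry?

08:16:12;05

Each 10-minute DF block holds 10 × 60 × 30 − 9 × 2 = 17982 frames. 892271 ÷ 17982 → 49 full blocks, remainder 11153.
Within the partial block the first minute is 1800 frames and each further minute 1798, so 6 further minute boundaries passed. Total skipped labels = 18 × 49 + 2 × 6 = 894.
Non-drop label index = 892271 + 894 = 893165; at 30 labels/s that is 08:16:12:05, i.e. DF 08:16:12;05.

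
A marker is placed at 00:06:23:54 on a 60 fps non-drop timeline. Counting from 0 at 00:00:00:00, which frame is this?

frame 23034

Total seconds to the label: (0 × 3600 + 6 × 60 + 23) = 383.
Frame index = 383 × 60 + 54 = 23034.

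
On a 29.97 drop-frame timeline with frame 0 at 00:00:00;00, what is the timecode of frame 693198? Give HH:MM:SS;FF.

06:25:29;22

Each 10-minute DF block holds 10 × 60 × 30 − 9 × 2 = 17982 frames. 693198 ÷ 17982 → 38 full blocks, remainder 9882.
Within the partial block the first minute is 1800 frames and each further minute 1798, so 5 further minute boundaries passed. Total skipped labels = 18 × 38 + 2 × 5 = 694.
Non-drop label index = 693198 + 694 = 693892; at 30 labels/s that is 06:25:29:22, i.e. DF 06:25:29;22.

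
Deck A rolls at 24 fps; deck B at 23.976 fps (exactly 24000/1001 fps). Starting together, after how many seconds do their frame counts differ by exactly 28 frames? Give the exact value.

The gap grows by |24000/1001 − 24| = 24/1001 frames per second.
Time for a 28-frame gap: 28 ÷ (24/1001) = 7007/6 s.

7007/6 seconds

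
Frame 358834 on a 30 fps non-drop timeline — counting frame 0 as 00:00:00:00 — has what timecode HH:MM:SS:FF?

358834 ÷ 30 = 11961 full seconds, remainder 4 frames.
11961 s = 3 h 19 min 21 s.
Timecode: 03:19:21:04.

03:19:21:04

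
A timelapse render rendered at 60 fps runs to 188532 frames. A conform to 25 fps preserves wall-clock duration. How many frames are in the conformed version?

78555 frames

Frames at target rate = 188532 × (25) / (60) = 78555.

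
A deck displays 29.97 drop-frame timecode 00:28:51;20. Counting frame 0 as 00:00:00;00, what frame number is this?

As if non-drop at 30 labels/s: (0 × 3600 + 28 × 60 + 51) × 30 + 20 = 51950.
Minute boundaries passed: 28; those not divisible by 10: 28 − 2 = 26; dropped labels = 2 × 26 = 52.
Actual frame index = 51950 − 52 = 51898.

51898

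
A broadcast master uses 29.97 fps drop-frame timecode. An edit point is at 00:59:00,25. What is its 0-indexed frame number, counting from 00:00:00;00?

As if non-drop at 30 labels/s: (0 × 3600 + 59 × 60 + 0) × 30 + 25 = 106225.
Minute boundaries passed: 59; those not divisible by 10: 59 − 5 = 54; dropped labels = 2 × 54 = 108.
Actual frame index = 106225 − 108 = 106117.

106117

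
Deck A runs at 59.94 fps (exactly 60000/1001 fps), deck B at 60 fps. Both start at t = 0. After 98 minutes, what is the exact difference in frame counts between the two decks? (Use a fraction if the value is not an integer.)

50400/143 frames

98 min = 5880 s.
A emits 60000/1001 × 5880 = 50400000/143 frames; B emits 60 × 5880 = 352800.
Difference = 50400/143 frames (≈ 352.4476); B is ahead of A.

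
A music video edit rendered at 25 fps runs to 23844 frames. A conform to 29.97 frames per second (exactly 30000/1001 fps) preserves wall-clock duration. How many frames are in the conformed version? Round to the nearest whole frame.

Frames at target rate = 23844 × (30000/1001) / (25) = 28612800/1001 ≈ 28584.216.
Nearest whole frame: 28584.

28584 frames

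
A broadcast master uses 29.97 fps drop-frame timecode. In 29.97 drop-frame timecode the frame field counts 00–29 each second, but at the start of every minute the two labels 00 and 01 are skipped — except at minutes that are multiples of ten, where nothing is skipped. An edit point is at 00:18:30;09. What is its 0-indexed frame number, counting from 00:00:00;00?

33275

As if non-drop at 30 labels/s: (0 × 3600 + 18 × 60 + 30) × 30 + 9 = 33309.
Minute boundaries passed: 18; those not divisible by 10: 18 − 1 = 17; dropped labels = 2 × 17 = 34.
Actual frame index = 33309 − 34 = 33275.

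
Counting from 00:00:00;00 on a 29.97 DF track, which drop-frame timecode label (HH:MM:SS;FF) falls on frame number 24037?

00:13:22;01

Ten DF minutes hold 17982 frames, so frame 24037 lies in block 1 (frames 17982–35963) with 6055 frames into that block.
The block's first minute is 1800 frames and the rest 1798 each; 6055 frames reaches minute 3, so 1 × 18 + 3 × 2 = 24 labels have been skipped so far.
Adding those back, label number 24037 + 24 = 24061 at 30 labels/s is 802 s + 1 f = 0 h 13 min 22 s frame 1, i.e. 00:13:22;01.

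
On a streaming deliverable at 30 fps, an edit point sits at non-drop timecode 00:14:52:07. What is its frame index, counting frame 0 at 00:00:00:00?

frame 26767

Total seconds to the label: (0 × 3600 + 14 × 60 + 52) = 892.
Frame index = 892 × 30 + 7 = 26767.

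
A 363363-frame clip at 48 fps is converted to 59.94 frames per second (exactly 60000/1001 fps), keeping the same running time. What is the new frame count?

453750 frames

Target frames = source frames × (target rate / source rate) = 363363 × (60000/1001)/(48) = 363363 × 1250/1001 = 453750.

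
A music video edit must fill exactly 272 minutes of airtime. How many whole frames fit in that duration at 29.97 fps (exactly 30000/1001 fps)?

489110 frames

272 min = 16320 s.
Frames = 16320 × 30000/1001 = 489600000/1001 ≈ 489110.8891.
Complete frames: 489110.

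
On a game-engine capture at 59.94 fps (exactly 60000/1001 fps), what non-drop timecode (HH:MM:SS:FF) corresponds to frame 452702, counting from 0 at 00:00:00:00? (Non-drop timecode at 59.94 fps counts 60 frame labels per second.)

02:05:45:02

452702 ÷ 60 = 7545 full seconds, remainder 2 frames.
7545 s = 2 h 5 min 45 s.
Timecode: 02:05:45:02.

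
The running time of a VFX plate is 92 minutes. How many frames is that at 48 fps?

264960 frames

92 min = 5520 s.
Frames = 5520 × 48 = 264960.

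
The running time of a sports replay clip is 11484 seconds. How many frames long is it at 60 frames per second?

Frames = 11484 × 60 = 689040.

689040 frames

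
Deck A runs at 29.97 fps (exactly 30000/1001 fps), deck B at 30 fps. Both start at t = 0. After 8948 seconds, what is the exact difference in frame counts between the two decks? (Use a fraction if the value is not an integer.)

268440/1001 frames

A emits 30000/1001 × 8948 = 268440000/1001 frames; B emits 30 × 8948 = 268440.
Difference = 268440/1001 frames (≈ 268.1718); B is ahead of A.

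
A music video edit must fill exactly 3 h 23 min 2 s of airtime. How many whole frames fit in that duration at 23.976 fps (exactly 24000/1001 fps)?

292075 frames

3 h 23 min 2 s = 12182 s.
Frames = 12182 × 24000/1001 = 292368000/1001 ≈ 292075.9241.
Complete frames: 292075.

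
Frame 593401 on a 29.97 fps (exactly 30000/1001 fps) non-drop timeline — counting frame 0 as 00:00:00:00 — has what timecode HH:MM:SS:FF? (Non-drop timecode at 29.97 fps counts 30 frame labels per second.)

593401 ÷ 30 = 19780 full seconds, remainder 1 frame.
19780 s = 5 h 29 min 40 s.
Timecode: 05:29:40:01.

05:29:40:01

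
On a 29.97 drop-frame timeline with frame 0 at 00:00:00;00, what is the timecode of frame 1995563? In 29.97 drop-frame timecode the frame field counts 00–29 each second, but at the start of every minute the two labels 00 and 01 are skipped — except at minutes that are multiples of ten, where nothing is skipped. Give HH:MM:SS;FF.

18:29:45;11

Ten DF minutes hold 17982 frames, so frame 1995563 lies in block 110 (frames 1978020–1996001) with 17543 frames into that block.
The block's first minute is 1800 frames and the rest 1798 each; 17543 frames reaches minute 9, so 110 × 18 + 9 × 2 = 1998 labels have been skipped so far.
Adding those back, label number 1995563 + 1998 = 1997561 at 30 labels/s is 66585 s + 11 f = 18 h 29 min 45 s frame 11, i.e. 18:29:45;11.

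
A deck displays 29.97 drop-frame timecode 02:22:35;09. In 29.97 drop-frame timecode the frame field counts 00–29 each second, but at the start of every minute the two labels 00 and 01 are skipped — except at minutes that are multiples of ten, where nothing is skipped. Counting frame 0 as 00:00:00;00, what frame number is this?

Complete 10-minute blocks: 14, each 17982 frames → 251748.
Remaining 2 whole minutes in the current block: 1800 + 1 × 1798 = 3598 frames.
Within the current minute: 35 × 30 + 9 − 2 = 1057 (labels ;00/;01 skipped at this minute). Total = 251748 + 3598 + 1057 = 256403.

256403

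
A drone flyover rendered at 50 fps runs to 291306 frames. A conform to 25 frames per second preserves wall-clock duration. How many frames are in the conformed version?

Frames at target rate = 291306 × (25) / (50) = 145653.

145653 frames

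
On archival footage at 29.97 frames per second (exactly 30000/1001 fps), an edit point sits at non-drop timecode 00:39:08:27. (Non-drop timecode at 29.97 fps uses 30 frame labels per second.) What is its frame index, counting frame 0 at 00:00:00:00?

frame 70467

Total seconds to the label: (0 × 3600 + 39 × 60 + 8) = 2348.
Frame index = 2348 × 30 + 27 = 70467.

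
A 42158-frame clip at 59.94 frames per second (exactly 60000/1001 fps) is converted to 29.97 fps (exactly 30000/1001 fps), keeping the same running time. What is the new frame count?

21079 frames

Target frames = source frames × (target rate / source rate) = 42158 × (30000/1001)/(60000/1001) = 42158 × 1/2 = 21079.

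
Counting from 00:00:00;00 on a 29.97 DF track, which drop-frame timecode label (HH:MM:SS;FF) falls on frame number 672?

Ten DF minutes hold 17982 frames, so frame 672 lies in block 0 (frames 0–17981) with 672 frames into that block.
The block's first minute is 1800 frames and the rest 1798 each; 672 frames reaches minute 0, so 0 × 18 + 0 × 2 = 0 labels have been skipped so far.
Adding those back, label number 672 + 0 = 672 at 30 labels/s is 22 s + 12 f = 0 h 0 min 22 s frame 12, i.e. 00:00:22;12.

00:00:22;12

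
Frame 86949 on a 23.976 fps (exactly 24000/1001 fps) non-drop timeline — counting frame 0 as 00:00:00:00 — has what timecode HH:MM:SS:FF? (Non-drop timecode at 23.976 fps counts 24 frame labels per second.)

86949 ÷ 24 = 3622 full seconds, remainder 21 frames.
3622 s = 1 h 0 min 22 s.
Timecode: 01:00:22:21.

01:00:22:21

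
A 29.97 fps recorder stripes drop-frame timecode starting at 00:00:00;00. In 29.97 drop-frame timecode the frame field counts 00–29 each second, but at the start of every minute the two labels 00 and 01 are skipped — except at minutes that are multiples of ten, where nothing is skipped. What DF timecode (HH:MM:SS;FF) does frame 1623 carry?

Each 10-minute DF block holds 10 × 60 × 30 − 9 × 2 = 17982 frames. 1623 ÷ 17982 → 0 full blocks, remainder 1623.
Within the partial block the first minute is 1800 frames and each further minute 1798, so 0 further minute boundaries passed. Total skipped labels = 18 × 0 + 2 × 0 = 0.
Non-drop label index = 1623 + 0 = 1623; at 30 labels/s that is 00:00:54:03, i.e. DF 00:00:54;03.

00:00:54;03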